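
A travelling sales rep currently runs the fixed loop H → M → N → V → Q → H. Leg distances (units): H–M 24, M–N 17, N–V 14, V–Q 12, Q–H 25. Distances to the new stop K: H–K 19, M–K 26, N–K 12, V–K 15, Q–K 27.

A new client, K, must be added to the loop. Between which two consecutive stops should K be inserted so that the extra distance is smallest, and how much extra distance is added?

Insertion cost between consecutive stops i–j is d(i,K) + d(K,j) − d(i,j):
  between H and M: 19 + 26 − 24 = 21
  between M and N: 26 + 12 − 17 = 21
  between N and V: 12 + 15 − 14 = 13
  between V and Q: 15 + 27 − 12 = 30
  between Q and H: 27 + 19 − 25 = 21
Cheapest insertion is between N and V, adding 13.
New total = 92 + 13 = 105.

Adding 13 by placing K on the N–V leg.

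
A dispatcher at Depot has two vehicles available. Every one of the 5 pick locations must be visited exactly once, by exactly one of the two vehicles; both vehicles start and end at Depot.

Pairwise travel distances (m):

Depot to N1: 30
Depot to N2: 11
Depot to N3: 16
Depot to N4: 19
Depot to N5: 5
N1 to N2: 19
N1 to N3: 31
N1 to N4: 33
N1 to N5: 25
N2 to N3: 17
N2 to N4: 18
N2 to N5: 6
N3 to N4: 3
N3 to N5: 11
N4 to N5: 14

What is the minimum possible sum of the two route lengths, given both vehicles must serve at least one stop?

Check every non-empty split of the stops between the two vehicles; for each half take its own optimal tour:
  {N1} + {N2, N3, N4, N5}: 60 + 48 = 108
  {N2} + {N1, N3, N4, N5}: 22 + 82 = 104
  {N1, N2} + {N3, N4, N5}: 60 + 38 = 98
  {N3} + {N1, N2, N4, N5}: 32 + 82 = 114
  {N1, N3} + {N2, N4, N5}: 77 + 48 = 125
  {N2, N3} + {N1, N4, N5}: 44 + 82 = 126
  … (15 splits in total)
  {N1, N2, N3, N4} + {N5}: 82 + 10 = 92  ← best
Best: vehicle 1 Depot → N2 → N1 → N4 → N3 → Depot = 82; vehicle 2 Depot → N5 → Depot = 10; combined 92.

92 m — the smallest possible combined total.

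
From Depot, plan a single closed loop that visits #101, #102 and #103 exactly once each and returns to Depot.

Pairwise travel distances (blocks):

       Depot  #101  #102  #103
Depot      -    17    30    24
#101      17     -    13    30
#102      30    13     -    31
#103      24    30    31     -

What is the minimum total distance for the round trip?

Depot-#101-#102-#103-Depot: 17+13+31+24 = 85
Depot-#101-#103-#102-Depot: 17+30+31+30 = 108
Depot-#102-#101-#103-Depot: 30+13+30+24 = 97
The minimum is 85.
One optimal route: Depot → #101 → #102 → #103 → Depot (or its reverse).

Minimum total distance: 85 blocks.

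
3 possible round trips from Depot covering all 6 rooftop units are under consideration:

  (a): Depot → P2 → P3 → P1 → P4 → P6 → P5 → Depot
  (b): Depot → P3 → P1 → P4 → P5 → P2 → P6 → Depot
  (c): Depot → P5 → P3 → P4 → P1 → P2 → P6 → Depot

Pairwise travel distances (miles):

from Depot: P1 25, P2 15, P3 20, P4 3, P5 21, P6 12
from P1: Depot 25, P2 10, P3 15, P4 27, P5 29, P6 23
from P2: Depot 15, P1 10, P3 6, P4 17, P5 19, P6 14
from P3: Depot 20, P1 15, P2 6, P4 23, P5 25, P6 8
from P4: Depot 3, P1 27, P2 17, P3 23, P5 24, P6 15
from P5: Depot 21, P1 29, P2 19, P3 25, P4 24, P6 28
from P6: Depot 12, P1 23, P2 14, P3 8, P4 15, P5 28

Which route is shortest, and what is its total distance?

(a): 15 + 6 + 15 + 27 + 15 + 28 + 21 = 127
(b): 20 + 15 + 27 + 24 + 19 + 14 + 12 = 131
(c): 21 + 25 + 23 + 27 + 10 + 14 + 12 = 132

Shortest is (a), total 127 miles.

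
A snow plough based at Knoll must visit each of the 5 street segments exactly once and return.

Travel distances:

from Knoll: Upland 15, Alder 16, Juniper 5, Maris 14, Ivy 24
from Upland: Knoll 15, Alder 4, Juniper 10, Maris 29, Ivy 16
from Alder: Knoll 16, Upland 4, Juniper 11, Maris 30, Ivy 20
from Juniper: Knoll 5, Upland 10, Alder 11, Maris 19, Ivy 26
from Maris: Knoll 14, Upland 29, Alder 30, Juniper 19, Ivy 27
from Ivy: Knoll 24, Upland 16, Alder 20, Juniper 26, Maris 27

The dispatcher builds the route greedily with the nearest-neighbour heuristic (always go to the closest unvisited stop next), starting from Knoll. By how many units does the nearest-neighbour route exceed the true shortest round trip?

The nearest-neighbour route is 3 longer than optimal.

From Knoll: Juniper=5, Maris=14, Upland=15, Alder=16, Ivy=24 → choose Juniper (5).
From Juniper: Upland=10, Alder=11, Maris=19, Ivy=26 → choose Upland (10).
From Upland: Alder=4, Ivy=16, Maris=29 → choose Alder (4).
From Alder: Ivy=20, Maris=30 → choose Ivy (20).
From Ivy: Maris=27 → choose Maris (27).
NN route Knoll → Juniper → Upland → Alder → Ivy → Maris → Knoll costs 80.
Optimal: Knoll → Juniper → Alder → Upland → Ivy → Maris → Knoll costs 77 (by enumerating all 60 distinct tours).
Excess = 80 − 77 = 3.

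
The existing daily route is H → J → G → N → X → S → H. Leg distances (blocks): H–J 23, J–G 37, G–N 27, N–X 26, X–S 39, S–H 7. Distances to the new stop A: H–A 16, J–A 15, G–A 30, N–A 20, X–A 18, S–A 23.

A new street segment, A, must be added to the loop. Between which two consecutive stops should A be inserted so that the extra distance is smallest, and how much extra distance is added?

Minimum extra distance: 2 blocks, inserting A between X and S.

Insertion cost between consecutive stops i–j is d(i,A) + d(A,j) − d(i,j):
  between H and J: 16 + 15 − 23 = 8
  between J and G: 15 + 30 − 37 = 8
  between G and N: 30 + 20 − 27 = 23
  between N and X: 20 + 18 − 26 = 12
  between X and S: 18 + 23 − 39 = 2
  between S and H: 23 + 16 − 7 = 32
Cheapest insertion is between X and S, adding 2.
New total = 159 + 2 = 161.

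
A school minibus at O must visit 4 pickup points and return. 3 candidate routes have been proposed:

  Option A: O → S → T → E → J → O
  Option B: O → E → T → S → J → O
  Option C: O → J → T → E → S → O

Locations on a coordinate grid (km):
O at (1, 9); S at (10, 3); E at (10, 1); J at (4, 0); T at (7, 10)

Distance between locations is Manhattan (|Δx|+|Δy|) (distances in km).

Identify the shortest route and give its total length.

Option A: 15 + 10 + 12 + 7 + 12 = 56
Option B: 17 + 12 + 10 + 9 + 12 = 60
Option C: 12 + 13 + 12 + 2 + 15 = 54

Shortest is Option C, total 54 km.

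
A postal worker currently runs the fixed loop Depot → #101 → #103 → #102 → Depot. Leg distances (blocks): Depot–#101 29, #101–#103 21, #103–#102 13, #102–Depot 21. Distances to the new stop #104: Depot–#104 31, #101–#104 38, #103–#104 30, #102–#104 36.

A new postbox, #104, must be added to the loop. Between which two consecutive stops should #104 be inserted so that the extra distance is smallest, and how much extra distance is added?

Insertion cost between consecutive stops i–j is d(i,#104) + d(#104,j) − d(i,j):
  between Depot and #101: 31 + 38 − 29 = 40
  between #101 and #103: 38 + 30 − 21 = 47
  between #103 and #102: 30 + 36 − 13 = 53
  between #102 and Depot: 36 + 31 − 21 = 46
Cheapest insertion is between Depot and #101, adding 40.
New total = 84 + 40 = 124.

Adding 40 blocks by placing #104 on the Depot–#101 leg.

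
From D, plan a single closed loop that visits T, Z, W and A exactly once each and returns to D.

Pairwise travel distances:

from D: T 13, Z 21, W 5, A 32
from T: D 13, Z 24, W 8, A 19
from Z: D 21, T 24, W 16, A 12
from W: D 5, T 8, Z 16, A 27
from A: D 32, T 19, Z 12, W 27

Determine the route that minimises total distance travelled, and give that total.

Shortest round trip = 65.

With 4 stops there are 4!/2 = 12 distinct round trips (a route and its reverse cost the same).
D-T-Z-W-A-D: 13+24+16+27+32 = 112
D-T-Z-A-W-D: 13+24+12+27+5 = 81
D-T-W-Z-A-D: 13+8+16+12+32 = 81
D-T-W-A-Z-D: 13+8+27+12+21 = 81
D-T-A-Z-W-D: 13+19+12+16+5 = 65
D-T-A-W-Z-D: 13+19+27+16+21 = 96
D-Z-T-W-A-D: 21+24+8+27+32 = 112
D-Z-T-A-W-D: 21+24+19+27+5 = 96
D-Z-W-T-A-D: 21+16+8+19+32 = 96
D-Z-A-T-W-D: 21+12+19+8+5 = 65
D-W-T-Z-A-D: 5+8+24+12+32 = 81
D-W-Z-T-A-D: 5+16+24+19+32 = 96
The minimum is 65.
One optimal route: D → T → A → Z → W → D (or its reverse).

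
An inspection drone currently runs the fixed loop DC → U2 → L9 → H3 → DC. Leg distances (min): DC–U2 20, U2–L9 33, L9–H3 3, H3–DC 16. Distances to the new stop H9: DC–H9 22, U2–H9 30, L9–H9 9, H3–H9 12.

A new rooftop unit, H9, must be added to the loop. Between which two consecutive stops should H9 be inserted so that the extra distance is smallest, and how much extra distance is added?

Insertion cost between consecutive stops i–j is d(i,H9) + d(H9,j) − d(i,j):
  between DC and U2: 22 + 30 − 20 = 32
  between U2 and L9: 30 + 9 − 33 = 6
  between L9 and H3: 9 + 12 − 3 = 18
  between H3 and DC: 12 + 22 − 16 = 18
Cheapest insertion is between U2 and L9, adding 6.
New total = 72 + 6 = 78.

Minimum extra distance: 6 min, inserting H9 between U2 and L9.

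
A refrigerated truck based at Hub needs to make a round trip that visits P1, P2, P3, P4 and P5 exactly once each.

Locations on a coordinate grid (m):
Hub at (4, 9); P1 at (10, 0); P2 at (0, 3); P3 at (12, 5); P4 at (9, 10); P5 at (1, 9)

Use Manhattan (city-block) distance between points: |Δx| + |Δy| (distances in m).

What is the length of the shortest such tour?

Shortest round trip = 44 m.

Hub → P1 → P2 → P3 → P4 → P5 → Hub: 15+13+14+8+9+3 = 62
Hub → P1 → P2 → P3 → P5 → P4 → Hub: 15+13+14+15+9+6 = 72
Hub → P1 → P2 → P4 → P3 → P5 → Hub: 15+13+16+8+15+3 = 70
Hub → P1 → P2 → P4 → P5 → P3 → Hub: 15+13+16+9+15+12 = 80
Hub → P1 → P2 → P5 → P3 → P4 → Hub: 15+13+7+15+8+6 = 64
Hub → P1 → P2 → P5 → P4 → P3 → Hub: 15+13+7+9+8+12 = 64
Hub → P1 → P3 → P2 → P4 → P5 → Hub: 15+7+14+16+9+3 = 64
Hub → P1 → P3 → P2 → P5 → P4 → Hub: 15+7+14+7+9+6 = 58
Hub → P1 → P3 → P4 → P2 → P5 → Hub: 15+7+8+16+7+3 = 56
Hub → P1 → P3 → P4 → P5 → P2 → Hub: 15+7+8+9+7+10 = 56
Hub → P1 → P3 → P5 → P2 → P4 → Hub: 15+7+15+7+16+6 = 66
Hub → P1 → P3 → P5 → P4 → P2 → Hub: 15+7+15+9+16+10 = 72
Hub → P1 → P4 → P2 → P3 → P5 → Hub: 15+11+16+14+15+3 = 74
Hub → P1 → P4 → P2 → P5 → P3 → Hub: 15+11+16+7+15+12 = 76
… (46 more)
Hub → P4 → P3 → P1 → P2 → P5 → Hub: 6+8+7+13+7+3 = 44  ← best
The minimum is 44.
One optimal route: Hub → P4 → P3 → P1 → P2 → P5 → Hub (or its reverse).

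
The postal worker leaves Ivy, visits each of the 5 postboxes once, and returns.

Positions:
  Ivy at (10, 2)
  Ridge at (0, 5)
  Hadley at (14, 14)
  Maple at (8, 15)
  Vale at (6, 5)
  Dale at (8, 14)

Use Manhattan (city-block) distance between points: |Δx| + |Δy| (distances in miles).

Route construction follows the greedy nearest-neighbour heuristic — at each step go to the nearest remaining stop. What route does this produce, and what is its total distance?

Total distance 54 miles via the nearest-neighbour route Ivy → Vale → Ridge → Dale → Maple → Hadley → Ivy.

At Ivy the remaining stops are Vale 7, Ridge 13, Dale 14, Maple 15, Hadley 16; go to Vale.
At Vale the remaining stops are Ridge 6, Dale 11, Maple 12, Hadley 17; go to Ridge.
At Ridge the remaining stops are Dale 17, Maple 18, Hadley 23; go to Dale.
At Dale the remaining stops are Maple 1, Hadley 6; go to Maple.
At Maple the remaining stops are Hadley 7; go to Hadley.
Return Hadley→Ivy: 16.
Total = 7 + 6 + 17 + 1 + 7 + 16 = 54.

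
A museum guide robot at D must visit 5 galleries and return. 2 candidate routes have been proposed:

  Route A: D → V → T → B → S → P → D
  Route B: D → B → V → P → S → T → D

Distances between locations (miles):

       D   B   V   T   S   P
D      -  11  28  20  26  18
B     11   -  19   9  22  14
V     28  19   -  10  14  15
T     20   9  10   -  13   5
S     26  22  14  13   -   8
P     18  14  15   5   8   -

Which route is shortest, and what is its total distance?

Route A: 28 + 10 + 9 + 22 + 8 + 18 = 95
Route B: 11 + 19 + 15 + 8 + 13 + 20 = 86

86 miles — Route B is the shortest.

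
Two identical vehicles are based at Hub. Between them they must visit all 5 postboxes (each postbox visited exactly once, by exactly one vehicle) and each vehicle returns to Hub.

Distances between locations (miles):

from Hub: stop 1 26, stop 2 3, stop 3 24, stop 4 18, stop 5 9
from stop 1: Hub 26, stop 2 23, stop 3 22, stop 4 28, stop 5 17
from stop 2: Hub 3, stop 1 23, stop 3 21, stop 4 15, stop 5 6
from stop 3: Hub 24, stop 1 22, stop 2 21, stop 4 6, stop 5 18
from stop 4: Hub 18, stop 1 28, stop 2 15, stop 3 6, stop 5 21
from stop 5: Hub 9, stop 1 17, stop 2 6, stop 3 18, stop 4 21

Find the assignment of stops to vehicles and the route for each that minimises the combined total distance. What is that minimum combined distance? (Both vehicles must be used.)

Check every non-empty split of the stops between the two vehicles; for each half take its own optimal tour:
  {stop 1} + {stop 2, stop 3, stop 4, stop 5}: 52 + 51 = 103
  {stop 2} + {stop 1, stop 3, stop 4, stop 5}: 6 + 72 = 78
  {stop 1, stop 2} + {stop 3, stop 4, stop 5}: 52 + 51 = 103
  {stop 3} + {stop 1, stop 2, stop 4, stop 5}: 48 + 72 = 120
  {stop 1, stop 3} + {stop 2, stop 4, stop 5}: 72 + 48 = 120
  {stop 2, stop 3} + {stop 1, stop 4, stop 5}: 48 + 72 = 120
  … (15 splits in total)
Best: vehicle 1 Hub → stop 2 → Hub = 6; vehicle 2 Hub → stop 4 → stop 3 → stop 1 → stop 5 → Hub = 72; combined 78.

78 miles — the smallest possible combined total.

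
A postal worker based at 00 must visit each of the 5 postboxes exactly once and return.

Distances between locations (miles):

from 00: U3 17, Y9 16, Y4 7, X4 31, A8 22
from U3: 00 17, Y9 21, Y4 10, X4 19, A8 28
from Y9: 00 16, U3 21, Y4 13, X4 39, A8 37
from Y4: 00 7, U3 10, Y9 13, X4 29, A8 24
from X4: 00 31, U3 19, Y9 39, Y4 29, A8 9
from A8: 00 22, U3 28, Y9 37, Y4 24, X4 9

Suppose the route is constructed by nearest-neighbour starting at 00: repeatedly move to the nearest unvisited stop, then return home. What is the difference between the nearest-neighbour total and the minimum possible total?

9 miles longer than the optimal tour.

00: Y4=7, Y9=16, U3=17, A8=22, X4=31 ⇒ Y4
Y4: U3=10, Y9=13, A8=24, X4=29 ⇒ U3
U3: X4=19, Y9=21, A8=28 ⇒ X4
X4: A8=9, Y9=39 ⇒ A8
A8: Y9=37 ⇒ Y9
NN route 00 → Y4 → U3 → X4 → A8 → Y9 → 00 costs 98.
Optimal: 00 → Y9 → Y4 → U3 → X4 → A8 → 00 costs 89 (by enumerating all 60 distinct tours).
Excess = 98 − 89 = 9.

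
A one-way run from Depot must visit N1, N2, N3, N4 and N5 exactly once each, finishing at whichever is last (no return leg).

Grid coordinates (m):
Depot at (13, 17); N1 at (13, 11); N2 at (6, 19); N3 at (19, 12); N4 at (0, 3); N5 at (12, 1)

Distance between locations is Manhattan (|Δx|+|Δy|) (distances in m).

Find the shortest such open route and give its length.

Minimum one-way distance = 61 m.

There are 5! = 120 possible orderings.
Depot → N1 → N2 → N3 → N4 → N5: 6+15+20+28+14 = 83
Depot → N1 → N2 → N3 → N5 → N4: 6+15+20+18+14 = 73
Depot → N1 → N2 → N4 → N3 → N5: 6+15+22+28+18 = 89
Depot → N1 → N2 → N4 → N5 → N3: 6+15+22+14+18 = 75
Depot → N1 → N2 → N5 → N3 → N4: 6+15+24+18+28 = 91
Depot → N1 → N2 → N5 → N4 → N3: 6+15+24+14+28 = 87
Depot → N1 → N3 → N2 → N4 → N5: 6+7+20+22+14 = 69
Depot → N1 → N3 → N2 → N5 → N4: 6+7+20+24+14 = 71
Depot → N1 → N3 → N4 → N2 → N5: 6+7+28+22+24 = 87
Depot → N1 → N3 → N4 → N5 → N2: 6+7+28+14+24 = 79
Depot → N1 → N3 → N5 → N2 → N4: 6+7+18+24+22 = 77
Depot → N1 → N3 → N5 → N4 → N2: 6+7+18+14+22 = 67
Depot → N1 → N4 → N2 → N3 → N5: 6+21+22+20+18 = 87
Depot → N1 → N4 → N2 → N5 → N3: 6+21+22+24+18 = 91
… (106 more)
Depot → N2 → N3 → N1 → N5 → N4: 9+20+7+11+14 = 61  ← best
The minimum is 61.
One shortest path: Depot → N2 → N3 → N1 → N5 → N4.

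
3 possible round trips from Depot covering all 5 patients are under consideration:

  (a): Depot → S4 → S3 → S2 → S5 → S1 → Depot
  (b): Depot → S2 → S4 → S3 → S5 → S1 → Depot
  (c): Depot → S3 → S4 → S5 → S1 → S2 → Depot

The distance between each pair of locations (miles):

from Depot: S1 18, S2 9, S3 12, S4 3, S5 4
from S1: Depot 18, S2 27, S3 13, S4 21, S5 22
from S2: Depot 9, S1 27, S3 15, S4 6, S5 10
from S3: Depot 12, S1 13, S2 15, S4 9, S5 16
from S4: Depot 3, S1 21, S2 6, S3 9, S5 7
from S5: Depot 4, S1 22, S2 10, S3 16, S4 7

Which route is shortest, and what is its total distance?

(a): 3 + 9 + 15 + 10 + 22 + 18 = 77
(b): 9 + 6 + 9 + 16 + 22 + 18 = 80
(c): 12 + 9 + 7 + 22 + 27 + 9 = 86

77 miles — (a) is the shortest.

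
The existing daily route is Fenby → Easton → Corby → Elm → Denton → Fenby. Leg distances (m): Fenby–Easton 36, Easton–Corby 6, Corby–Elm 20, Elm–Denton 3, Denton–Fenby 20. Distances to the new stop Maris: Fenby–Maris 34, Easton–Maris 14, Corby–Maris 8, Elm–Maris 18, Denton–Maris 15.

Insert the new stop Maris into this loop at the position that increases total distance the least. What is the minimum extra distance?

Insertion cost between consecutive stops i–j is d(i,Maris) + d(Maris,j) − d(i,j):
  between Fenby and Easton: 34 + 14 − 36 = 12
  between Easton and Corby: 14 + 8 − 6 = 16
  between Corby and Elm: 8 + 18 − 20 = 6
  between Elm and Denton: 18 + 15 − 3 = 30
  between Denton and Fenby: 15 + 34 − 20 = 29
Cheapest insertion is between Corby and Elm, adding 6.
New total = 85 + 6 = 91.

+6 m — insert Maris between Corby and Elm.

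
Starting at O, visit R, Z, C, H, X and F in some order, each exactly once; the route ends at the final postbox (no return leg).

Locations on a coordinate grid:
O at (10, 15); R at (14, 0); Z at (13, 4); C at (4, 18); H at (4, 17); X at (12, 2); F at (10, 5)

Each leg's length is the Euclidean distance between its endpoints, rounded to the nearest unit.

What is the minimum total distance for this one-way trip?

There are 6! = 720 possible orderings.
O - R - Z - C - H - X - F: 16+4+17+1+17+4 = 59
O - R - Z - C - H - F - X: 16+4+17+1+13+4 = 55
O - R - Z - C - X - H - F: 16+4+17+18+17+13 = 85
O - R - Z - C - X - F - H: 16+4+17+18+4+13 = 72
O - R - Z - C - F - H - X: 16+4+17+14+13+17 = 81
O - R - Z - C - F - X - H: 16+4+17+14+4+17 = 72
O - R - Z - H - C - X - F: 16+4+16+1+18+4 = 59
O - R - Z - H - C - F - X: 16+4+16+1+14+4 = 55
… (712 more)
O - C - H - F - Z - X - R: 7+1+13+3+2+3 = 29  ← best
The minimum is 29.
One shortest path: O → C → H → F → Z → X → R.

29 — the minimum one-way total.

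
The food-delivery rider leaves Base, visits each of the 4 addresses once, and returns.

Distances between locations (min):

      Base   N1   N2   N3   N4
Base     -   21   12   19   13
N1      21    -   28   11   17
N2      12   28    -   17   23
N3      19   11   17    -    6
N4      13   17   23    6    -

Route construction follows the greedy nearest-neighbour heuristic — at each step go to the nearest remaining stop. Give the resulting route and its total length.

Total distance 73 min via the nearest-neighbour route Base → N2 → N3 → N4 → N1 → Base.

From Base: distances to unvisited — N2=12, N4=13, N3=19, N1=21. Nearest is N2 (12).
From N2: distances to unvisited — N3=17, N4=23, N1=28. Nearest is N3 (17).
From N3: distances to unvisited — N4=6, N1=11. Nearest is N4 (6).
From N4: distances to unvisited — N1=17. Nearest is N1 (17).
Return N1→Base: 21.
Total = 12 + 17 + 6 + 17 + 21 = 73.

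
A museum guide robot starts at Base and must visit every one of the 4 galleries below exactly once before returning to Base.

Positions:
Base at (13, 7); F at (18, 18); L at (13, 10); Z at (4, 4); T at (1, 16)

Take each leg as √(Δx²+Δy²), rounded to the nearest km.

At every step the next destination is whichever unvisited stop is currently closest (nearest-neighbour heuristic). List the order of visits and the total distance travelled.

Base → [L:3 / Z:9 / F:12 / T:15] → L (3)
L → [F:9 / Z:11 / T:13] → F (9)
F → [T:17 / Z:20] → T (17)
T → [Z:12] → Z (12)
Return Z→Base: 9.
Total = 3 + 9 + 17 + 12 + 9 = 50.

Nearest-neighbour total = 50 km; route Base → L → F → T → Z → Base.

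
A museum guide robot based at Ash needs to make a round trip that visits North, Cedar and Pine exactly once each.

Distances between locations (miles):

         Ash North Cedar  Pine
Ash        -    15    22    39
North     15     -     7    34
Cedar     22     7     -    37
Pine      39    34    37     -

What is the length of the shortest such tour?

There are 3 distinct closed tours to check (reversals are equivalent).
Ash-North-Cedar-Pine-Ash: 15+7+37+39 = 98
Ash-North-Pine-Cedar-Ash: 15+34+37+22 = 108
Ash-Cedar-North-Pine-Ash: 22+7+34+39 = 102
The minimum is 98.
One optimal route: Ash → North → Cedar → Pine → Ash (or its reverse).

Minimum total distance: 98 miles.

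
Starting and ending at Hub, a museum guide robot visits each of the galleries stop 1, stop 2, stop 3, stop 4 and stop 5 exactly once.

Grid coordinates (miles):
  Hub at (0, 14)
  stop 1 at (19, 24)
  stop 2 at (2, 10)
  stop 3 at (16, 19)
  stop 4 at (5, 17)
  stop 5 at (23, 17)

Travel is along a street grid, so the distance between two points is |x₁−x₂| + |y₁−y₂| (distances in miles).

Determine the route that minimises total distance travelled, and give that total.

Shortest round trip = 74 miles.

Hub→stop 1→stop 2→stop 3→stop 4→stop 5→Hub: 29+31+23+13+18+26 = 140
Hub→stop 1→stop 2→stop 3→stop 5→stop 4→Hub: 29+31+23+9+18+8 = 118
Hub→stop 1→stop 2→stop 4→stop 3→stop 5→Hub: 29+31+10+13+9+26 = 118
Hub→stop 1→stop 2→stop 4→stop 5→stop 3→Hub: 29+31+10+18+9+21 = 118
Hub→stop 1→stop 2→stop 5→stop 3→stop 4→Hub: 29+31+28+9+13+8 = 118
Hub→stop 1→stop 2→stop 5→stop 4→stop 3→Hub: 29+31+28+18+13+21 = 140
Hub→stop 1→stop 3→stop 2→stop 4→stop 5→Hub: 29+8+23+10+18+26 = 114
Hub→stop 1→stop 3→stop 2→stop 5→stop 4→Hub: 29+8+23+28+18+8 = 114
Hub→stop 1→stop 3→stop 4→stop 2→stop 5→Hub: 29+8+13+10+28+26 = 114
Hub→stop 1→stop 3→stop 4→stop 5→stop 2→Hub: 29+8+13+18+28+6 = 102
Hub→stop 1→stop 3→stop 5→stop 2→stop 4→Hub: 29+8+9+28+10+8 = 92
Hub→stop 1→stop 3→stop 5→stop 4→stop 2→Hub: 29+8+9+18+10+6 = 80
Hub→stop 1→stop 4→stop 2→stop 3→stop 5→Hub: 29+21+10+23+9+26 = 118
Hub→stop 1→stop 4→stop 2→stop 5→stop 3→Hub: 29+21+10+28+9+21 = 118
… (46 more)
Hub→stop 2→stop 3→stop 1→stop 5→stop 4→Hub: 6+23+8+11+18+8 = 74  ← best
The minimum is 74.
One optimal route: Hub → stop 2 → stop 3 → stop 1 → stop 5 → stop 4 → Hub (or its reverse).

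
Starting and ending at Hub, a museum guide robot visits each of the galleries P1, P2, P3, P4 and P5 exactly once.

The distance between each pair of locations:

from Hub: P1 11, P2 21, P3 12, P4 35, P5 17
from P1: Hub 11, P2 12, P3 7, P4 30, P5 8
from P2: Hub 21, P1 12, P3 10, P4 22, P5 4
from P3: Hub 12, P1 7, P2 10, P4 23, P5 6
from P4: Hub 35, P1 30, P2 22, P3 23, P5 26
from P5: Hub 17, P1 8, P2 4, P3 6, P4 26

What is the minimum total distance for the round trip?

There are 60 distinct closed tours to check (reversals are equivalent).
Hub → P1 → P2 → P3 → P4 → P5 → Hub: 11+12+10+23+26+17 = 99
Hub → P1 → P2 → P3 → P5 → P4 → Hub: 11+12+10+6+26+35 = 100
Hub → P1 → P2 → P4 → P3 → P5 → Hub: 11+12+22+23+6+17 = 91
Hub → P1 → P2 → P4 → P5 → P3 → Hub: 11+12+22+26+6+12 = 89
Hub → P1 → P2 → P5 → P3 → P4 → Hub: 11+12+4+6+23+35 = 91
Hub → P1 → P2 → P5 → P4 → P3 → Hub: 11+12+4+26+23+12 = 88
Hub → P1 → P3 → P2 → P4 → P5 → Hub: 11+7+10+22+26+17 = 93
Hub → P1 → P3 → P2 → P5 → P4 → Hub: 11+7+10+4+26+35 = 93
Hub → P1 → P3 → P4 → P2 → P5 → Hub: 11+7+23+22+4+17 = 84
Hub → P1 → P3 → P4 → P5 → P2 → Hub: 11+7+23+26+4+21 = 92
Hub → P1 → P3 → P5 → P2 → P4 → Hub: 11+7+6+4+22+35 = 85
Hub → P1 → P3 → P5 → P4 → P2 → Hub: 11+7+6+26+22+21 = 93
Hub → P1 → P4 → P2 → P3 → P5 → Hub: 11+30+22+10+6+17 = 96
Hub → P1 → P4 → P2 → P5 → P3 → Hub: 11+30+22+4+6+12 = 85
… (46 more)
Hub → P1 → P5 → P2 → P4 → P3 → Hub: 11+8+4+22+23+12 = 80  ← best
The minimum is 80.
One optimal route: Hub → P1 → P5 → P2 → P4 → P3 → Hub (or its reverse).

Minimum total distance: 80.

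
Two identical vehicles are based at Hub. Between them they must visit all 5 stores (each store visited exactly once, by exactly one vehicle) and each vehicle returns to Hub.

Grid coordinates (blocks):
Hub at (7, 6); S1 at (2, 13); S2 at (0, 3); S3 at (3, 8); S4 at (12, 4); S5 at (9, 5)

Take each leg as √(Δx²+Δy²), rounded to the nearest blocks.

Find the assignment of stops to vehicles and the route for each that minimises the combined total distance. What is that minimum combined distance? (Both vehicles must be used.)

Try each way of splitting the stops between the two vehicles (each non-empty) and, for each split, find the best tour for each vehicle:
  {S1} + {S2, S3, S4, S5}: 18 + 27 = 45
  {S2} + {S1, S3, S4, S5}: 16 + 27 = 43
  {S1, S2} + {S3, S4, S5}: 27 + 19 = 46
  {S3} + {S1, S2, S4, S5}: 8 + 36 = 44
  {S1, S3} + {S2, S4, S5}: 18 + 25 = 43
  {S2, S3} + {S1, S4, S5}: 18 + 27 = 45
  … (15 splits in total)
  {S1, S2, S3} + {S4, S5}: 27 + 10 = 37  ← best
Best: vehicle 1 Hub → S2 → S1 → S3 → Hub = 27; vehicle 2 Hub → S4 → S5 → Hub = 10; combined 37.

37 blocks — the smallest possible combined total.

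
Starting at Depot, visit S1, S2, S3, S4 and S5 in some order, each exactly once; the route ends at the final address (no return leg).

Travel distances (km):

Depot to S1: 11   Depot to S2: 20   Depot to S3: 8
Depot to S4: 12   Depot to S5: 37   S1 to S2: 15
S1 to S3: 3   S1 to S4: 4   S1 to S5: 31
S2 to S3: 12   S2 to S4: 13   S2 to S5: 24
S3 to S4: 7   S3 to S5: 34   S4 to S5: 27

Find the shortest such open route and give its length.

52 km — the minimum one-way total.

There are 5! = 120 possible orderings.
Depot→S1→S2→S3→S4→S5: 11+15+12+7+27 = 72
Depot→S1→S2→S3→S5→S4: 11+15+12+34+27 = 99
Depot→S1→S2→S4→S3→S5: 11+15+13+7+34 = 80
Depot→S1→S2→S4→S5→S3: 11+15+13+27+34 = 100
Depot→S1→S2→S5→S3→S4: 11+15+24+34+7 = 91
Depot→S1→S2→S5→S4→S3: 11+15+24+27+7 = 84
Depot→S1→S3→S2→S4→S5: 11+3+12+13+27 = 66
Depot→S1→S3→S2→S5→S4: 11+3+12+24+27 = 77
Depot→S1→S3→S4→S2→S5: 11+3+7+13+24 = 58
Depot→S1→S3→S4→S5→S2: 11+3+7+27+24 = 72
Depot→S1→S3→S5→S2→S4: 11+3+34+24+13 = 85
Depot→S1→S3→S5→S4→S2: 11+3+34+27+13 = 88
Depot→S1→S4→S2→S3→S5: 11+4+13+12+34 = 74
Depot→S1→S4→S2→S5→S3: 11+4+13+24+34 = 86
… (106 more)
Depot→S3→S1→S4→S2→S5: 8+3+4+13+24 = 52  ← best
The minimum is 52.
One shortest path: Depot → S3 → S1 → S4 → S2 → S5.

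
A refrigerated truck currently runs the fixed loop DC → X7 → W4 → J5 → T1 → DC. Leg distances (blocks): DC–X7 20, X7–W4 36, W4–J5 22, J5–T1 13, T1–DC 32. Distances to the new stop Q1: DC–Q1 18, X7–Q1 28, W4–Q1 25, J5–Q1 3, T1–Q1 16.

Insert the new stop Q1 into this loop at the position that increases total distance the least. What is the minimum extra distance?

+2 blocks — insert Q1 between T1 and DC.

Insertion cost between consecutive stops i–j is d(i,Q1) + d(Q1,j) − d(i,j):
  between DC and X7: 18 + 28 − 20 = 26
  between X7 and W4: 28 + 25 − 36 = 17
  between W4 and J5: 25 + 3 − 22 = 6
  between J5 and T1: 3 + 16 − 13 = 6
  between T1 and DC: 16 + 18 − 32 = 2
Cheapest insertion is between T1 and DC, adding 2.
New total = 123 + 2 = 125.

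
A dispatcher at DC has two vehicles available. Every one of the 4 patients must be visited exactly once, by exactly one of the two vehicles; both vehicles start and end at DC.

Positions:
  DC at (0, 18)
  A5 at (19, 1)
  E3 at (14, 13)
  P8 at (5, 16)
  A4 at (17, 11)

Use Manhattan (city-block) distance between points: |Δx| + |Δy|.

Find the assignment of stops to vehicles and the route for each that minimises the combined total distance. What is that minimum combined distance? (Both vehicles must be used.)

86 — the smallest possible combined total.

There are 2^3 − 1 = 7 ways to divide the 4 stops into two non-empty groups. For each, the best each vehicle can do is its own shortest tour through its group:
  {A5} + {E3, P8, A4}: 72 + 48 = 120
  {E3} + {A5, P8, A4}: 38 + 72 = 110
  {A5, E3} + {P8, A4}: 72 + 48 = 120
  {P8} + {A5, E3, A4}: 14 + 72 = 86
  {A5, P8} + {E3, A4}: 72 + 48 = 120
  {E3, P8} + {A5, A4}: 38 + 72 = 110
  … (7 splits in total)
Best: vehicle 1 DC → P8 → DC = 14; vehicle 2 DC → A5 → A4 → E3 → DC = 72; combined 86.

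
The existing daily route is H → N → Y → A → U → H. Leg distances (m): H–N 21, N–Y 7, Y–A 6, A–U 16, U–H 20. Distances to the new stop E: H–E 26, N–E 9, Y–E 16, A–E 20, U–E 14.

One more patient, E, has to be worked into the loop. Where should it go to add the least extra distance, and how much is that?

Adding 14 m by placing E on the H–N leg.

Insertion cost between consecutive stops i–j is d(i,E) + d(E,j) − d(i,j):
  between H and N: 26 + 9 − 21 = 14
  between N and Y: 9 + 16 − 7 = 18
  between Y and A: 16 + 20 − 6 = 30
  between A and U: 20 + 14 − 16 = 18
  between U and H: 14 + 26 − 20 = 20
Cheapest insertion is between H and N, adding 14.
New total = 70 + 14 = 84.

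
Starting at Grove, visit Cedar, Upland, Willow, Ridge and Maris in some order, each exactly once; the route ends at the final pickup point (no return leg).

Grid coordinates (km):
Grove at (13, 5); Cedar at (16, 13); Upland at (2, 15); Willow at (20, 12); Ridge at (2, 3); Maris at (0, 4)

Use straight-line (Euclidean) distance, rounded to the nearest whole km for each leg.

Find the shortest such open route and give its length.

There are 5! = 120 possible orderings.
Grove→Cedar→Upland→Willow→Ridge→Maris: 9+14+18+20+2 = 63
Grove→Cedar→Upland→Willow→Maris→Ridge: 9+14+18+22+2 = 65
Grove→Cedar→Upland→Ridge→Willow→Maris: 9+14+12+20+22 = 77
Grove→Cedar→Upland→Ridge→Maris→Willow: 9+14+12+2+22 = 59
Grove→Cedar→Upland→Maris→Willow→Ridge: 9+14+11+22+20 = 76
Grove→Cedar→Upland→Maris→Ridge→Willow: 9+14+11+2+20 = 56
Grove→Cedar→Willow→Upland→Ridge→Maris: 9+4+18+12+2 = 45
Grove→Cedar→Willow→Upland→Maris→Ridge: 9+4+18+11+2 = 44
Grove→Cedar→Willow→Ridge→Upland→Maris: 9+4+20+12+11 = 56
Grove→Cedar→Willow→Ridge→Maris→Upland: 9+4+20+2+11 = 46
Grove→Cedar→Willow→Maris→Upland→Ridge: 9+4+22+11+12 = 58
Grove→Cedar→Willow→Maris→Ridge→Upland: 9+4+22+2+12 = 49
Grove→Cedar→Ridge→Upland→Willow→Maris: 9+17+12+18+22 = 78
Grove→Cedar→Ridge→Upland→Maris→Willow: 9+17+12+11+22 = 71
… (106 more)
Grove→Willow→Cedar→Upland→Maris→Ridge: 10+4+14+11+2 = 41  ← best
The minimum is 41.
One shortest path: Grove → Willow → Cedar → Upland → Maris → Ridge.

Minimum one-way distance = 41 km.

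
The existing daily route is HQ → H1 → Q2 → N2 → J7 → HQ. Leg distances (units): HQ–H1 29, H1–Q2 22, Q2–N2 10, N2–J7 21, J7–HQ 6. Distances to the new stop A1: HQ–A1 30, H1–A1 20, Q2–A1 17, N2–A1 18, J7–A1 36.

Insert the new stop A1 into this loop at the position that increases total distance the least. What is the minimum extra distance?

Adding 15 by placing A1 on the H1–Q2 leg.

Insertion cost between consecutive stops i–j is d(i,A1) + d(A1,j) − d(i,j):
  between HQ and H1: 30 + 20 − 29 = 21
  between H1 and Q2: 20 + 17 − 22 = 15
  between Q2 and N2: 17 + 18 − 10 = 25
  between N2 and J7: 18 + 36 − 21 = 33
  between J7 and HQ: 36 + 30 − 6 = 60
Cheapest insertion is between H1 and Q2, adding 15.
New total = 88 + 15 = 103.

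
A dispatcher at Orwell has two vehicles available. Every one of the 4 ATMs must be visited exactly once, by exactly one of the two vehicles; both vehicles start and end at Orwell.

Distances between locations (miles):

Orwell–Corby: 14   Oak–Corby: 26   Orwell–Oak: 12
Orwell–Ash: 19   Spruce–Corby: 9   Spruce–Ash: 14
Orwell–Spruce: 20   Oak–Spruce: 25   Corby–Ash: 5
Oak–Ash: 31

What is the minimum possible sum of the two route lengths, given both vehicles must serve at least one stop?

Try each way of splitting the stops between the two vehicles (each non-empty) and, for each split, find the best tour for each vehicle:
  {Oak} + {Spruce, Corby, Ash}: 24 + 53 = 77
  {Spruce} + {Oak, Corby, Ash}: 40 + 62 = 102
  {Oak, Spruce} + {Corby, Ash}: 57 + 38 = 95
  {Corby} + {Oak, Spruce, Ash}: 28 + 70 = 98
  {Oak, Corby} + {Spruce, Ash}: 52 + 53 = 105
  {Spruce, Corby} + {Oak, Ash}: 43 + 62 = 105
  … (7 splits in total)
Best: vehicle 1 Orwell → Oak → Orwell = 24; vehicle 2 Orwell → Spruce → Corby → Ash → Orwell = 53; combined 77.

77 miles — the smallest possible combined total.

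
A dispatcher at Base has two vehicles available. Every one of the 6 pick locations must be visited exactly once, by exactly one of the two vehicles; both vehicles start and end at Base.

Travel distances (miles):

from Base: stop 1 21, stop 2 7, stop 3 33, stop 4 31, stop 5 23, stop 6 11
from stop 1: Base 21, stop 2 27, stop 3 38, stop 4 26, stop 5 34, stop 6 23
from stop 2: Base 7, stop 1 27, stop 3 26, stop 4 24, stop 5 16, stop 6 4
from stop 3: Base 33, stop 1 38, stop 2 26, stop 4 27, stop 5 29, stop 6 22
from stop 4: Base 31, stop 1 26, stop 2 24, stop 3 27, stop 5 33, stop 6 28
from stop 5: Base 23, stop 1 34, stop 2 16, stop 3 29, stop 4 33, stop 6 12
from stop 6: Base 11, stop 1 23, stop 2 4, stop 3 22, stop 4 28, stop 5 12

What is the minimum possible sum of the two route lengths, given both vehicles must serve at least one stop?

140 miles — the smallest possible combined total.

There are 2^5 − 1 = 31 ways to divide the 6 stops into two non-empty groups. For each, the best each vehicle can do is its own shortest tour through its group:
  {stop 1} + {stop 2, stop 3, stop 4, stop 5, stop 6}: 42 + 110 = 152
  {stop 2} + {stop 1, stop 3, stop 4, stop 5, stop 6}: 14 + 126 = 140
  {stop 1, stop 2} + {stop 3, stop 4, stop 5, stop 6}: 55 + 110 = 165
  {stop 3} + {stop 1, stop 2, stop 4, stop 5, stop 6}: 66 + 103 = 169
  {stop 1, stop 3} + {stop 2, stop 4, stop 5, stop 6}: 92 + 87 = 179
  {stop 2, stop 3} + {stop 1, stop 4, stop 5, stop 6}: 66 + 103 = 169
  … (31 splits in total)
Best: vehicle 1 Base → stop 2 → Base = 14; vehicle 2 Base → stop 1 → stop 4 → stop 3 → stop 5 → stop 6 → Base = 126; combined 140.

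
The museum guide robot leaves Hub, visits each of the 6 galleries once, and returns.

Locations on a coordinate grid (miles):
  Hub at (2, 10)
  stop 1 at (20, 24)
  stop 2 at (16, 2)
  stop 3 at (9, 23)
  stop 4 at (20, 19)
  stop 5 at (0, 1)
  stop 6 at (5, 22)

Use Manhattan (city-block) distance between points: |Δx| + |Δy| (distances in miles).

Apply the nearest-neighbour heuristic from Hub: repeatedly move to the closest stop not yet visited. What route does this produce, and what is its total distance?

Total distance 86 miles via the nearest-neighbour route Hub → stop 5 → stop 2 → stop 4 → stop 1 → stop 3 → stop 6 → Hub.

Hub → [stop 5:11 / stop 6:15 / stop 3:20 / stop 2:22 / stop 4:27 / stop 1:32] → stop 5 (11)
stop 5 → [stop 2:17 / stop 6:26 / stop 3:31 / stop 4:38 / stop 1:43] → stop 2 (17)
stop 2 → [stop 4:21 / stop 1:26 / stop 3:28 / stop 6:31] → stop 4 (21)
stop 4 → [stop 1:5 / stop 3:15 / stop 6:18] → stop 1 (5)
stop 1 → [stop 3:12 / stop 6:17] → stop 3 (12)
stop 3 → [stop 6:5] → stop 6 (5)
Return stop 6→Hub: 15.
Total = 11 + 17 + 21 + 5 + 12 + 5 + 15 = 86.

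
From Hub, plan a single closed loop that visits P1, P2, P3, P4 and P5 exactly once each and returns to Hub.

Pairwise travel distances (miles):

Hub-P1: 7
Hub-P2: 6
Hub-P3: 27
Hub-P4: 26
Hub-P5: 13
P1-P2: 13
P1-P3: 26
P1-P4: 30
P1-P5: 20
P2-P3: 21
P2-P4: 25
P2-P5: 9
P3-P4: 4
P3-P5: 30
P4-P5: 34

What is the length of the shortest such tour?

84 miles — the shortest possible round trip.

There are 60 distinct closed tours to check (reversals are equivalent).
Hub → P1 → P2 → P3 → P4 → P5 → Hub: 7+13+21+4+34+13 = 92
Hub → P1 → P2 → P3 → P5 → P4 → Hub: 7+13+21+30+34+26 = 131
Hub → P1 → P2 → P4 → P3 → P5 → Hub: 7+13+25+4+30+13 = 92
Hub → P1 → P2 → P4 → P5 → P3 → Hub: 7+13+25+34+30+27 = 136
Hub → P1 → P2 → P5 → P3 → P4 → Hub: 7+13+9+30+4+26 = 89
Hub → P1 → P2 → P5 → P4 → P3 → Hub: 7+13+9+34+4+27 = 94
Hub → P1 → P3 → P2 → P4 → P5 → Hub: 7+26+21+25+34+13 = 126
Hub → P1 → P3 → P2 → P5 → P4 → Hub: 7+26+21+9+34+26 = 123
Hub → P1 → P3 → P4 → P2 → P5 → Hub: 7+26+4+25+9+13 = 84
Hub → P1 → P3 → P4 → P5 → P2 → Hub: 7+26+4+34+9+6 = 86
Hub → P1 → P3 → P5 → P2 → P4 → Hub: 7+26+30+9+25+26 = 123
Hub → P1 → P3 → P5 → P4 → P2 → Hub: 7+26+30+34+25+6 = 128
Hub → P1 → P4 → P2 → P3 → P5 → Hub: 7+30+25+21+30+13 = 126
Hub → P1 → P4 → P2 → P5 → P3 → Hub: 7+30+25+9+30+27 = 128
… (46 more)
The minimum is 84.
One optimal route: Hub → P1 → P3 → P4 → P2 → P5 → Hub (or its reverse).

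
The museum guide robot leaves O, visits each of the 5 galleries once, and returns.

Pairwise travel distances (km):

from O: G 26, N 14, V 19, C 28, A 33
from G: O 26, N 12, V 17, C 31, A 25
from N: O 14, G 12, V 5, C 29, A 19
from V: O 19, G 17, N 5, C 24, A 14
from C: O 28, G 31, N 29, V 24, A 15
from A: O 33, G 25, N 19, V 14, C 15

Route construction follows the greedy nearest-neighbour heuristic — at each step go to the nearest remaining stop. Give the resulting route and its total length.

Nearest-neighbour total = 105 km; route O → N → V → A → C → G → O.

From O: distances to unvisited — N=14, V=19, G=26, C=28, A=33. Nearest is N (14).
From N: distances to unvisited — V=5, G=12, A=19, C=29. Nearest is V (5).
From V: distances to unvisited — A=14, G=17, C=24. Nearest is A (14).
From A: distances to unvisited — C=15, G=25. Nearest is C (15).
From C: distances to unvisited — G=31. Nearest is G (31).
Return G→O: 26.
Total = 14 + 5 + 14 + 15 + 31 + 26 = 105.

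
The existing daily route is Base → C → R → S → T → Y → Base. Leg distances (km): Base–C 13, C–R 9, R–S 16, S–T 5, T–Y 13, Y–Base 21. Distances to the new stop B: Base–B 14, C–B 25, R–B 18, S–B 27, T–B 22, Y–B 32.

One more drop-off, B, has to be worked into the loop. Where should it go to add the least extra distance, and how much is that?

Minimum extra distance: 25 km, inserting B between Y and Base.

Insertion cost between consecutive stops i–j is d(i,B) + d(B,j) − d(i,j):
  between Base and C: 14 + 25 − 13 = 26
  between C and R: 25 + 18 − 9 = 34
  between R and S: 18 + 27 − 16 = 29
  between S and T: 27 + 22 − 5 = 44
  between T and Y: 22 + 32 − 13 = 41
  between Y and Base: 32 + 14 − 21 = 25
Cheapest insertion is between Y and Base, adding 25.
New total = 77 + 25 = 102.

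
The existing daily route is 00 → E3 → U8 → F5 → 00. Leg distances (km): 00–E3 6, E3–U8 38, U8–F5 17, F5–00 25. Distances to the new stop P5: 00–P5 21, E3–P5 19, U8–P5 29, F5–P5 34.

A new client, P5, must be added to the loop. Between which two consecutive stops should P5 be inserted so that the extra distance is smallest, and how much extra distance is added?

Adding 10 km by placing P5 on the E3–U8 leg.

Insertion cost between consecutive stops i–j is d(i,P5) + d(P5,j) − d(i,j):
  between 00 and E3: 21 + 19 − 6 = 34
  between E3 and U8: 19 + 29 − 38 = 10
  between U8 and F5: 29 + 34 − 17 = 46
  between F5 and 00: 34 + 21 − 25 = 30
Cheapest insertion is between E3 and U8, adding 10.
New total = 86 + 10 = 96.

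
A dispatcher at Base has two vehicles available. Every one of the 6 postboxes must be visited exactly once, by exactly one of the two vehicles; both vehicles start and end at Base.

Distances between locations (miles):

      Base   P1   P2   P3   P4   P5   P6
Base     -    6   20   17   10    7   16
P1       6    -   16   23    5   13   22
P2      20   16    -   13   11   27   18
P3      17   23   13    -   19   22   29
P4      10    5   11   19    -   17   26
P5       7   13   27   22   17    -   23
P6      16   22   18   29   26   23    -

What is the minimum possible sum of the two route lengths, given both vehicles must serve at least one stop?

91 miles — the smallest possible combined total.

There are 2^5 − 1 = 31 ways to divide the 6 stops into two non-empty groups. For each, the best each vehicle can do is its own shortest tour through its group:
  {P1} + {P2, P3, P4, P5, P6}: 12 + 90 = 102
  {P2} + {P1, P3, P4, P5, P6}: 40 + 89 = 129
  {P1, P2} + {P3, P4, P5, P6}: 42 + 88 = 130
  {P3} + {P1, P2, P4, P5, P6}: 34 + 70 = 104
  {P1, P3} + {P2, P4, P5, P6}: 46 + 69 = 115
  {P2, P3} + {P1, P4, P5, P6}: 50 + 67 = 117
  … (31 splits in total)
  {P5} + {P1, P2, P3, P4, P6}: 14 + 77 = 91  ← best
Best: vehicle 1 Base → P5 → Base = 14; vehicle 2 Base → P1 → P4 → P3 → P2 → P6 → Base = 77; combined 91.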